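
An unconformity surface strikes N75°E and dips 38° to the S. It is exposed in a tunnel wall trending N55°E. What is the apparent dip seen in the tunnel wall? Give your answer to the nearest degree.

The section lies 20° from the strike.
tan(apparent dip) = tan 38° · sin 20° = 0.2672
apparent dip = arctan 0.2672 = 14.96°

15°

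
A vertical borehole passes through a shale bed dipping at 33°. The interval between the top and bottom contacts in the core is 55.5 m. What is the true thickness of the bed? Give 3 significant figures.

46.5 m

True thickness t = h · cos(dip) = 55.5 × cos 33°
t = 55.5 × 0.8387 = 46.546 m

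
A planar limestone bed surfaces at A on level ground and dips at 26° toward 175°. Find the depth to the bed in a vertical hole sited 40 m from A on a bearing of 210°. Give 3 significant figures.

The hole lies 35° from the dip direction, so the down-dip offset is 40 × cos 35° = 32.77 m.
Depth = down-dip offset × tan(dip) = 32.77 × tan 26° = 32.77 × 0.4877
Depth = 15.98 m

16.0 m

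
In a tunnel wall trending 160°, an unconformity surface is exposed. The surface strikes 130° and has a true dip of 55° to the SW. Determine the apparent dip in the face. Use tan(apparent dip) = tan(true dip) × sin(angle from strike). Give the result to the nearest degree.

Angle between strike (130°) and section (160°): β = 30°.
tan α = tan 55° × sin 30° = 1.4281 × 0.5000 = 0.7141
α = arctan(0.7141) = 35.53°

36°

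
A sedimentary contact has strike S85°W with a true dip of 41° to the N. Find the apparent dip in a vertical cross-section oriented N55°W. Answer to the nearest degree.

29°

The strike is S85°W and the section trends N55°W; the acute angle between them is β = 40°.
tan α = tan 41° × sin 40° = 0.8693 × 0.6428 = 0.5588
α = arctan(0.5588) = 29.20°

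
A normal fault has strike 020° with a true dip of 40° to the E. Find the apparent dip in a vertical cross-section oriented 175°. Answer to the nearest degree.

The strike is 020° and the section trends 175°; the acute angle between them is β = 25°.
tan(apparent dip) = tan 40° · sin 25° = 0.3546
α = arctan(0.3546) = 19.53°

20°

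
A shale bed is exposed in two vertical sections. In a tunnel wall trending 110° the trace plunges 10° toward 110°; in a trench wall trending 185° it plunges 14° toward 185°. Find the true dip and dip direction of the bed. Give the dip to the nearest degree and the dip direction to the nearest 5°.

Each apparent-dip line lies in the plane. As unit vectors (x east, y north, z up), v₁ plunges 10°→110° and v₂ plunges 14°→185°.
Cross product v₁ × v₂ gives the pole to the plane: n ∝ (0.086, -0.239, 0.923).
Dip δ = arctan(|n_h|/n_z) = arctan(0.254/0.923) = 15.4°.
Dip direction = atan2(0.086, -0.239) = 160° (azimuth of n's horizontal projection).

true dip 15°, dip direction 160°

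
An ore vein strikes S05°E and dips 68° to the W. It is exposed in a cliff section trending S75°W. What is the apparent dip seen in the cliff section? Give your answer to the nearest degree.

68°

Angle between strike (S05°E) and section (S75°W): β = 80°.
tan(apparent dip) = tan 68° · sin 80° = 2.4375
apparent dip = arctan 2.4375 = 67.69°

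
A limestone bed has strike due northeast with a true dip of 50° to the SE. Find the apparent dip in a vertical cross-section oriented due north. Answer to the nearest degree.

40°

Angle between strike (due northeast) and section (due north): β = 45°.
tan(apparent dip) = tan 50° · sin 45° = 0.8427
α = arctan(0.8427) = 40.12°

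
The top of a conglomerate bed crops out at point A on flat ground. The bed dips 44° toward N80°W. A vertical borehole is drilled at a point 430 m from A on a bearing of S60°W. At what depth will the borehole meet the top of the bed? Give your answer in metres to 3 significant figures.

The hole lies 40° from the dip direction, so the down-dip offset is 430 × cos 40° = 329.40 m.
Depth = down-dip offset × tan(dip) = 329.40 × tan 44° = 329.40 × 0.9657
Depth = 318.10 m

318 m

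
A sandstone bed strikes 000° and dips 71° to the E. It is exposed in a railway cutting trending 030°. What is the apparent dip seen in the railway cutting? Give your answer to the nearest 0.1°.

55.4°

The strike is 000° and the section trends 030°; the acute angle between them is β = 30°.
tan α = tan 71° × sin 30° = 2.9042 × 0.5000 = 1.4521
α = arctan(1.4521) = 55.45°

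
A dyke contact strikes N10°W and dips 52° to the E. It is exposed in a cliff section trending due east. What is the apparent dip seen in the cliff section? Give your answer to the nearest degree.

Angle between strike (N10°W) and section (due east): β = 80°.
tan(apparent dip) = tan 52° · sin 80° = 1.2605
α = arctan(1.2605) = 51.57°

52°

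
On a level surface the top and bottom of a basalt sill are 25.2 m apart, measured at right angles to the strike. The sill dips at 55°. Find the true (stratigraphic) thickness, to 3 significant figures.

True thickness t = w · sin(dip) = 25.2 × sin 55°
t = 25.2 × 0.8192 = 20.643 m

20.6 m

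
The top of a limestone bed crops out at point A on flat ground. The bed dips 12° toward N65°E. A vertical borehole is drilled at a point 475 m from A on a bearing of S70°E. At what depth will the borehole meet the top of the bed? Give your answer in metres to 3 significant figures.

71.4 m

The hole lies 45° from the dip direction, so the down-dip offset is 475 × cos 45° = 335.88 m.
Depth = down-dip offset × tan(dip) = 335.88 × tan 12° = 335.88 × 0.2126
Depth = 71.39 m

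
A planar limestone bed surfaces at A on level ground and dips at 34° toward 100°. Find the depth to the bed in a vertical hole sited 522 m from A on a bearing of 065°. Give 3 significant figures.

The hole lies 35° from the dip direction, so the down-dip offset is 522 × cos 35° = 427.60 m.
Depth = down-dip offset × tan(dip) = 427.60 × tan 34° = 427.60 × 0.6745
Depth = 288.42 m

288 m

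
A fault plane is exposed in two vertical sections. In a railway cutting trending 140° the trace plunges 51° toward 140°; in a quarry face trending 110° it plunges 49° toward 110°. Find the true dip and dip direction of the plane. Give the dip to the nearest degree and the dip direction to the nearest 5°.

true dip 51°, dip direction 135°

Represent each trace as a vector plunging at its apparent dip toward its trend (east-north-up frame): v₁ = (0.405, -0.482, -0.777), v₂ = (0.616, -0.224, -0.755).
Cross product v₁ × v₂ gives the pole to the plane: n ∝ (0.189, -0.174, 0.206).
True dip = arccos(n_z / |n|) = arccos(0.6261) = 51.2°.
Dip direction = azimuth of (n_x, n_y) = atan2(0.189, -0.174) = 133°.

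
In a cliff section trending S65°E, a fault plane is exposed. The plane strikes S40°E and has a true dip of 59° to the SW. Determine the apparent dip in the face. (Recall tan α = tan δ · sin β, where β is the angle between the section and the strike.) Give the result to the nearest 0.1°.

35.1°

The strike is S40°E and the section trends S65°E; the acute angle between them is β = 25°.
tan α = tan 59° × sin 25° = 1.6643 × 0.4226 = 0.7034
apparent dip = arctan 0.7034 = 35.12°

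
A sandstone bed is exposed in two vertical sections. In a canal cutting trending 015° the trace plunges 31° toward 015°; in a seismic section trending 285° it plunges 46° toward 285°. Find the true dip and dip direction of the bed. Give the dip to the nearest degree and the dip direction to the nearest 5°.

true dip 50°, dip direction 315°

Each apparent-dip line lies in the plane. As unit vectors (x east, y north, z up), v₁ plunges 31°→015° and v₂ plunges 46°→285°.
The plane normal is n = v₁ × v₂ ∝ (-0.503, 0.505, 0.595).
Dip δ = arctan(|n_h|/n_z) = arctan(0.713/0.595) = 50.1°.
The horizontal component of n points toward azimuth atan2(n_x, n_y) = 315°, the dip direction.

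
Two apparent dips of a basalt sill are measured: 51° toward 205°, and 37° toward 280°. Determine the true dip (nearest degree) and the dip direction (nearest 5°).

true dip 53°, dip direction 225°

Each apparent-dip line lies in the plane. As unit vectors (x east, y north, z up), v₁ plunges 51°→205° and v₂ plunges 37°→280°.
The plane normal is n = v₁ × v₂ ∝ (-0.451, -0.451, 0.485).
tan δ = √(n_x²+n_y²)/n_z = 0.638/0.485, so δ = 52.7°.
Dip direction = azimuth of (n_x, n_y) = atan2(-0.451, -0.451) = 225°.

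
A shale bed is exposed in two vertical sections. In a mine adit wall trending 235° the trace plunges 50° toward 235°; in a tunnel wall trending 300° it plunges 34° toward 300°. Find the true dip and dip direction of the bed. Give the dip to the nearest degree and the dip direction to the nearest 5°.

Each apparent-dip line lies in the plane. As unit vectors (x east, y north, z up), v₁ plunges 50°→235° and v₂ plunges 34°→300°.
The plane normal is n = v₁ × v₂ ∝ (-0.524, -0.256, 0.483).
tan δ = √(n_x²+n_y²)/n_z = 0.583/0.483, so δ = 50.3°.
Dip direction = azimuth of (n_x, n_y) = atan2(-0.524, -0.256) = 244°.

true dip 50°, dip direction 245°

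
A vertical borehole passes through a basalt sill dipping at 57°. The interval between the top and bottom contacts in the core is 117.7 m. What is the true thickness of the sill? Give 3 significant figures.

64.1 m

True thickness t = h · cos(dip) = 117.7 × cos 57°
t = 117.7 × 0.5446 = 64.104 m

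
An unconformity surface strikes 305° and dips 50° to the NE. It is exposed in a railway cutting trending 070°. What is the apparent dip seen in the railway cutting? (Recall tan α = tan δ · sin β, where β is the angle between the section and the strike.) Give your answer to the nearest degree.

44°

The section lies 55° from the strike.
tan α = tan 50° × sin 55° = 1.1918 × 0.8192 = 0.9762
apparent dip = arctan 0.9762 = 44.31°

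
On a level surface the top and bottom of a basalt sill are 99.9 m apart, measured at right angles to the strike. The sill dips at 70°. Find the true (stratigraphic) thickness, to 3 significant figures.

93.9 m

True thickness t = w · sin(dip) = 99.9 × sin 70°
t = 99.9 × 0.9397 = 93.875 m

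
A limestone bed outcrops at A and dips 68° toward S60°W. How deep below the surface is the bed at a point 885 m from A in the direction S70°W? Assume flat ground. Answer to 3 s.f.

The hole lies 10° from the dip direction, so the down-dip offset is 885 × cos 10° = 871.55 m.
Depth = down-dip offset × tan(dip) = 871.55 × tan 68° = 871.55 × 2.4751
Depth = 2157.17 m

2160 m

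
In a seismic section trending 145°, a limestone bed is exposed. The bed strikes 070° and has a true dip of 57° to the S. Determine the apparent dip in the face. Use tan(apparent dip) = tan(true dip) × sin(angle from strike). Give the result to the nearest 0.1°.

56.1°

The section lies 75° from the strike.
tan α = tan 57° × sin 75° = 1.5399 × 0.9659 = 1.4874
apparent dip = arctan 1.4874 = 56.09°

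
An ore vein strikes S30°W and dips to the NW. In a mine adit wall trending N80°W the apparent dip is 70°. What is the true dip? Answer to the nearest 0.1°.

71.1°

β = acute angle between strike S30°W and section N80°W = 70°.
tan δ = tan α / sin β = tan 70° / sin 70° = 2.7475 / 0.9397 = 2.9238
δ = arctan(2.9238) = 71.12°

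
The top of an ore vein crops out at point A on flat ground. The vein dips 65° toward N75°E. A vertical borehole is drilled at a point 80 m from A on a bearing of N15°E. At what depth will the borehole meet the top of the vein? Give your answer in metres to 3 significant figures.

85.8 m

The hole lies 60° from the dip direction, so the down-dip offset is 80 × cos 60° = 40.00 m.
Depth = down-dip offset × tan(dip) = 40.00 × tan 65° = 40.00 × 2.1445
Depth = 85.78 m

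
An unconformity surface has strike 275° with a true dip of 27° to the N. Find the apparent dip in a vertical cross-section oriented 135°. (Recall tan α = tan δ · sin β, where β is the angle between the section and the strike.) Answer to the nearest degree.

18°

The strike is 275° and the section trends 135°; the acute angle between them is β = 40°.
tan α = tan 27° × sin 40° = 0.5095 × 0.6428 = 0.3275
apparent dip = arctan 0.3275 = 18.13°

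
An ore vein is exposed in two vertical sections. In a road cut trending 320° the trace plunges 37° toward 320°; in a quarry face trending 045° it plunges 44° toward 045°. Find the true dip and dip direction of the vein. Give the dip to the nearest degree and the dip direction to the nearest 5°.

Each apparent-dip line lies in the plane. As unit vectors (x east, y north, z up), v₁ plunges 37°→320° and v₂ plunges 44°→045°.
n = v₁ × v₂ = (0.119, 0.663, 0.572) (taken with n_z > 0).
Dip δ = arctan(|n_h|/n_z) = arctan(0.673/0.572) = 49.6°.
The horizontal component of n points toward azimuth atan2(n_x, n_y) = 10°, the dip direction.

true dip 50°, dip direction 010°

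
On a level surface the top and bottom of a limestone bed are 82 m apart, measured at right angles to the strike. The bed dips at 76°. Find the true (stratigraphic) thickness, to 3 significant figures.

True thickness t = w · sin(dip) = 82 × sin 76°
t = 82 × 0.9703 = 79.564 m

79.6 m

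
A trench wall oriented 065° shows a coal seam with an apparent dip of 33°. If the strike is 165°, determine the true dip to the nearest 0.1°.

β = acute angle between strike 165° and section 065° = 80°.
tan(true dip) = tan 33° / sin 80° = 0.6594
true dip = arctan 0.6594 = 33.40°

33.4°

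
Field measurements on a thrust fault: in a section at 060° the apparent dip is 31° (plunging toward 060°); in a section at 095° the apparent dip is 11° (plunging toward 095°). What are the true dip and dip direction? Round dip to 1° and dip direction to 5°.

true dip 38°, dip direction 020°

The two traces are lines in the plane: v₁ = (sin 60°·cos 31°, cos 60°·cos 31°, −sin 31°), v₂ = (sin 95°·cos 11°, cos 95°·cos 11°, −sin 11°).
The plane normal is n = v₁ × v₂ ∝ (0.126, 0.362, 0.483).
Dip δ = arctan(|n_h|/n_z) = arctan(0.383/0.483) = 38.5°.
Dip direction = atan2(0.126, 0.362) = 19° (azimuth of n's horizontal projection).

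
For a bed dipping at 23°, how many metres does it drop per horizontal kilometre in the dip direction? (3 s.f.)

424 m

drop per km = 1000 × tan 23° = 1000 × 0.4245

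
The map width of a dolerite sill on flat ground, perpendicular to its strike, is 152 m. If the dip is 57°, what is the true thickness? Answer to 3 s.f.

True thickness t = w · sin(dip) = 152 × sin 57°
t = 152 × 0.8387 = 127.478 m

127 m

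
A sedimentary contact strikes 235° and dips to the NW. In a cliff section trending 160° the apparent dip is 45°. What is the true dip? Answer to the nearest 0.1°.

β = acute angle between strike 235° and section 160° = 75°.
tan δ = tan α / sin β = tan 45° / sin 75° = 1.0000 / 0.9659 = 1.0353
true dip = arctan 1.0353 = 45.99°

46.0°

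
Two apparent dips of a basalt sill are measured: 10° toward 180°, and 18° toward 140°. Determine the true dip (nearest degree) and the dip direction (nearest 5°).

Represent each trace as a vector plunging at its apparent dip toward its trend (east-north-up frame): v₁ = (0.000, -0.985, -0.174), v₂ = (0.611, -0.729, -0.309).
n = v₁ × v₂ = (0.178, -0.106, 0.602) (taken with n_z > 0).
Dip δ = arctan(|n_h|/n_z) = arctan(0.207/0.602) = 19.0°.
The horizontal component of n points toward azimuth atan2(n_x, n_y) = 121°, the dip direction.

true dip 19°, dip direction 120°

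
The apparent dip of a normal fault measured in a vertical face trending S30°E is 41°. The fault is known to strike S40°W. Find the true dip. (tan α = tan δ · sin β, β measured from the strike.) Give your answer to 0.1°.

β = acute angle between strike S40°W and section S30°E = 70°.
tan(true dip) = tan 41° / sin 70° = 0.9251
true dip = arctan 0.9251 = 42.77°

42.8°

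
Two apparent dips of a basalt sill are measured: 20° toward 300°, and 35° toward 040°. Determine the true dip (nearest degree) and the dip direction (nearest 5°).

The two traces are lines in the plane: v₁ = (sin 300°·cos 20°, cos 300°·cos 20°, −sin 20°), v₂ = (sin 40°·cos 35°, cos 40°·cos 35°, −sin 35°).
The plane normal is n = v₁ × v₂ ∝ (0.055, 0.647, 0.758).
tan δ = √(n_x²+n_y²)/n_z = 0.649/0.758, so δ = 40.6°.
Dip direction = azimuth of (n_x, n_y) = atan2(0.055, 0.647) = 5°.

true dip 41°, dip direction 005°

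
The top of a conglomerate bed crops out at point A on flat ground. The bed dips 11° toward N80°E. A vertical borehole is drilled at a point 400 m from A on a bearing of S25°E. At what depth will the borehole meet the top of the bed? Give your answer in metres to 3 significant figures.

20.1 m

The hole lies 75° from the dip direction, so the down-dip offset is 400 × cos 75° = 103.53 m.
Depth = down-dip offset × tan(dip) = 103.53 × tan 11° = 103.53 × 0.1944
Depth = 20.12 m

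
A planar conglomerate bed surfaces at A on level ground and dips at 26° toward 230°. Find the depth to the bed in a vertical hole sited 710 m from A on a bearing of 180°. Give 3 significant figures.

The hole lies 50° from the dip direction, so the down-dip offset is 710 × cos 50° = 456.38 m.
Depth = down-dip offset × tan(dip) = 456.38 × tan 26° = 456.38 × 0.4877
Depth = 222.59 m

223 m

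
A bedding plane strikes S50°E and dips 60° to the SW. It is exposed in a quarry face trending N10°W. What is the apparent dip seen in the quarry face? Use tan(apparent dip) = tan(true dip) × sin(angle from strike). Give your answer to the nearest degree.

Angle between strike (S50°E) and section (N10°W): β = 40°.
tan α = tan 60° × sin 40° = 1.7321 × 0.6428 = 1.1133
α = arctan(1.1133) = 48.07°

48°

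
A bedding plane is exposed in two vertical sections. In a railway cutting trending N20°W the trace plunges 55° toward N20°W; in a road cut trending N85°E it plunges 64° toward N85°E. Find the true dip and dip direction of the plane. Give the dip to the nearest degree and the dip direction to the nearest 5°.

true dip 71°, dip direction 040°

Each apparent-dip line lies in the plane. As unit vectors (x east, y north, z up), v₁ plunges 55°→N20°W and v₂ plunges 64°→N85°E.
n = v₁ × v₂ = (0.453, 0.534, 0.243) (taken with n_z > 0).
tan δ = √(n_x²+n_y²)/n_z = 0.700/0.243, so δ = 70.9°.
The horizontal component of n points toward azimuth atan2(n_x, n_y) = 40°, the dip direction.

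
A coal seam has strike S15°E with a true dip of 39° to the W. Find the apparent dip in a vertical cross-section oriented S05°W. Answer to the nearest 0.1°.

The strike is S15°E and the section trends S05°W; the acute angle between them is β = 20°.
tan α = tan 39° × sin 20° = 0.8098 × 0.3420 = 0.2770
α = arctan(0.2770) = 15.48°

15.5°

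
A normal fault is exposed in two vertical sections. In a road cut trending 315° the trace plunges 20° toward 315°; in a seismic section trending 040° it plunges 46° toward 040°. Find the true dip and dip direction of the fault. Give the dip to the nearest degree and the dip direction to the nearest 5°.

Represent each trace as a vector plunging at its apparent dip toward its trend (east-north-up frame): v₁ = (-0.664, 0.664, -0.342), v₂ = (0.447, 0.532, -0.719).
The plane normal is n = v₁ × v₂ ∝ (0.296, 0.631, 0.650).
True dip = arccos(n_z / |n|) = arccos(0.6823) = 47.0°.
The horizontal component of n points toward azimuth atan2(n_x, n_y) = 25°, the dip direction.

true dip 47°, dip direction 025°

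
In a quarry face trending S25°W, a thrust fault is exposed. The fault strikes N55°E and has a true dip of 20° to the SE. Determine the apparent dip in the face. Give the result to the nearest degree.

The strike is N55°E and the section trends S25°W; the acute angle between them is β = 30°.
tan(apparent dip) = tan 20° · sin 30° = 0.1820
apparent dip = arctan 0.1820 = 10.31°

10°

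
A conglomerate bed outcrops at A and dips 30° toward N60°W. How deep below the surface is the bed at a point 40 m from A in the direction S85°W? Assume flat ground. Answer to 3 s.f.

The hole lies 35° from the dip direction, so the down-dip offset is 40 × cos 35° = 32.77 m.
Depth = down-dip offset × tan(dip) = 32.77 × tan 30° = 32.77 × 0.5774
Depth = 18.92 m

18.9 m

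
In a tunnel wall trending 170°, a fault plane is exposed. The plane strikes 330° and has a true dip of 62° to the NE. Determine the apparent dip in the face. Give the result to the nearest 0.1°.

The section lies 20° from the strike.
tan(apparent dip) = tan 62° · sin 20° = 0.6432
apparent dip = arctan 0.6432 = 32.75°

32.8°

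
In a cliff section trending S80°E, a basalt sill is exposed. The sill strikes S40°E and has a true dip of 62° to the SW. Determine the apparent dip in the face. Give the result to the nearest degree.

50°

The section lies 40° from the strike.
tan α = tan 62° × sin 40° = 1.8807 × 0.6428 = 1.2089
α = arctan(1.2089) = 50.40°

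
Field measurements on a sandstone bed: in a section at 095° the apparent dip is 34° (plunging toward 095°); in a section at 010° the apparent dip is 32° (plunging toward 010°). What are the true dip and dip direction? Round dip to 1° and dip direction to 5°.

true dip 41°, dip direction 055°

The two traces are lines in the plane: v₁ = (sin 95°·cos 34°, cos 95°·cos 34°, −sin 34°), v₂ = (sin 10°·cos 32°, cos 10°·cos 32°, −sin 32°).
n = v₁ × v₂ = (0.505, 0.355, 0.700) (taken with n_z > 0).
tan δ = √(n_x²+n_y²)/n_z = 0.618/0.700, so δ = 41.4°.
Dip direction = atan2(0.505, 0.355) = 55° (azimuth of n's horizontal projection).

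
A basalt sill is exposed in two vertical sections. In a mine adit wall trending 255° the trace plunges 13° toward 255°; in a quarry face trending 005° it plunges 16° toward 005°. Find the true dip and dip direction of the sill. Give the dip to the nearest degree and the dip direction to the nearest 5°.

Represent each trace as a vector plunging at its apparent dip toward its trend (east-north-up frame): v₁ = (-0.941, -0.252, -0.225), v₂ = (0.084, 0.958, -0.276).
The plane normal is n = v₁ × v₂ ∝ (-0.285, 0.278, 0.880).
tan δ = √(n_x²+n_y²)/n_z = 0.398/0.880, so δ = 24.3°.
Dip direction = atan2(-0.285, 0.278) = 314° (azimuth of n's horizontal projection).

true dip 24°, dip direction 315°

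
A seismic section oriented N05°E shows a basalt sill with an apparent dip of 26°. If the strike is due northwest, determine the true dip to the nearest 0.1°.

The section is 50° from the strike.
tan δ = tan α / sin β = tan 26° / sin 50° = 0.4877 / 0.7660 = 0.6367
δ = arctan(0.6367) = 32.48°

32.5°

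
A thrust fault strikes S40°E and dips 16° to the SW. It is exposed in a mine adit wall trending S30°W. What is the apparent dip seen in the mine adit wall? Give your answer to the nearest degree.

Angle between strike (S40°E) and section (S30°W): β = 70°.
tan α = tan 16° × sin 70° = 0.2867 × 0.9397 = 0.2695
α = arctan(0.2695) = 15.08°

15°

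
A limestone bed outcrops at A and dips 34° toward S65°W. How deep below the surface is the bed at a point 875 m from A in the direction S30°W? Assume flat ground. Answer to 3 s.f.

483 m

The hole lies 35° from the dip direction, so the down-dip offset is 875 × cos 35° = 716.76 m.
Depth = down-dip offset × tan(dip) = 716.76 × tan 34° = 716.76 × 0.6745
Depth = 483.46 m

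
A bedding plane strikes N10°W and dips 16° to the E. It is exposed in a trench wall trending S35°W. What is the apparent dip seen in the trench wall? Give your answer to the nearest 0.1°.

The strike is N10°W and the section trends S35°W; the acute angle between them is β = 45°.
tan α = tan 16° × sin 45° = 0.2867 × 0.7071 = 0.2028
apparent dip = arctan 0.2028 = 11.46°

11.5°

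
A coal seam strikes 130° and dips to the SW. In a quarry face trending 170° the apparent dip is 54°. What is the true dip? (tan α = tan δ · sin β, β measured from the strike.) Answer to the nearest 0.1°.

65.0°

β = acute angle between strike 130° and section 170° = 40°.
tan(true dip) = tan 54° / sin 40° = 2.1413
δ = arctan(2.1413) = 64.97°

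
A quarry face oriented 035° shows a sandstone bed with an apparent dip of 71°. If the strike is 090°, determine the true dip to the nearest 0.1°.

74.2°

The section is 55° from the strike.
tan δ = tan α / sin β = tan 71° / sin 55° = 2.9042 / 0.8192 = 3.5454
true dip = arctan 3.5454 = 74.25°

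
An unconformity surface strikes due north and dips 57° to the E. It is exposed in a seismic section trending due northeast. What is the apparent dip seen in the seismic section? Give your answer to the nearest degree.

Angle between strike (due north) and section (due northeast): β = 45°.
tan(apparent dip) = tan 57° · sin 45° = 1.0888
apparent dip = arctan 1.0888 = 47.44°

47°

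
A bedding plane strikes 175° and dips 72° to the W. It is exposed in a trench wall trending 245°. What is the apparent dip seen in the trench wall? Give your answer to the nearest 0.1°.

The section lies 70° from the strike.
tan(apparent dip) = tan 72° · sin 70° = 2.8921
α = arctan(2.8921) = 70.93°

70.9°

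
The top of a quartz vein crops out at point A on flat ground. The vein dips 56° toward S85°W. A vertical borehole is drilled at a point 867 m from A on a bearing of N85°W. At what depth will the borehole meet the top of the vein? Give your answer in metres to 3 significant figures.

The hole lies 10° from the dip direction, so the down-dip offset is 867 × cos 10° = 853.83 m.
Depth = down-dip offset × tan(dip) = 853.83 × tan 56° = 853.83 × 1.4826
Depth = 1265.85 m

1270 m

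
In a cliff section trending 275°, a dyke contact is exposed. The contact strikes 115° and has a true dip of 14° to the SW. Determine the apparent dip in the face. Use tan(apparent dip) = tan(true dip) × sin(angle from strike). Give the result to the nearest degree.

5°

Angle between strike (115°) and section (275°): β = 20°.
tan(apparent dip) = tan 14° · sin 20° = 0.0853
apparent dip = arctan 0.0853 = 4.87°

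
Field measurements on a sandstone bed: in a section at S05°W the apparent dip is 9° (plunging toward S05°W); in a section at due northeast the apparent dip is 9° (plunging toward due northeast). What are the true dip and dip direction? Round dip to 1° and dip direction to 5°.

true dip 25°, dip direction 115°

Represent each trace as a vector plunging at its apparent dip toward its trend (east-north-up frame): v₁ = (-0.086, -0.984, -0.156), v₂ = (0.698, 0.698, -0.156).
n = v₁ × v₂ = (0.263, -0.123, 0.627) (taken with n_z > 0).
True dip = arccos(n_z / |n|) = arccos(0.9074) = 24.8°.
The horizontal component of n points toward azimuth atan2(n_x, n_y) = 115°, the dip direction.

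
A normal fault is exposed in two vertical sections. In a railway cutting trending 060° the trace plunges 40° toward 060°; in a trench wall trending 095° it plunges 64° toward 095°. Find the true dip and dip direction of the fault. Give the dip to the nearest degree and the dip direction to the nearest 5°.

true dip 68°, dip direction 130°

The two traces are lines in the plane: v₁ = (sin 60°·cos 40°, cos 60°·cos 40°, −sin 40°), v₂ = (sin 95°·cos 64°, cos 95°·cos 64°, −sin 64°).
Cross product v₁ × v₂ gives the pole to the plane: n ∝ (0.369, -0.316, 0.193).
tan δ = √(n_x²+n_y²)/n_z = 0.485/0.193, so δ = 68.4°.
Dip direction = azimuth of (n_x, n_y) = atan2(0.369, -0.316) = 131°.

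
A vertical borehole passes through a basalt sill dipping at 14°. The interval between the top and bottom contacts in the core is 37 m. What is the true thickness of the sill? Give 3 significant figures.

35.9 m

True thickness t = h · cos(dip) = 37 × cos 14°
t = 37 × 0.9703 = 35.901 m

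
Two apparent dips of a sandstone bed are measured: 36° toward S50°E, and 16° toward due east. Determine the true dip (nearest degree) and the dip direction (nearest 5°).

true dip 40°, dip direction 160°

Represent each trace as a vector plunging at its apparent dip toward its trend (east-north-up frame): v₁ = (0.620, -0.520, -0.588), v₂ = (0.961, 0.000, -0.276).
Cross product v₁ × v₂ gives the pole to the plane: n ∝ (0.143, -0.394, 0.500).
Dip δ = arctan(|n_h|/n_z) = arctan(0.419/0.500) = 40.0°.
Dip direction = azimuth of (n_x, n_y) = atan2(0.143, -0.394) = 160°.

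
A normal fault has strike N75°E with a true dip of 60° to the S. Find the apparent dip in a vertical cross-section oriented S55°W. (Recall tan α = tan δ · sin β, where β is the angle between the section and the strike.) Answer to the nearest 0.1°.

30.6°

The strike is N75°E and the section trends S55°W; the acute angle between them is β = 20°.
tan(apparent dip) = tan 60° · sin 20° = 0.5924
apparent dip = arctan 0.5924 = 30.64°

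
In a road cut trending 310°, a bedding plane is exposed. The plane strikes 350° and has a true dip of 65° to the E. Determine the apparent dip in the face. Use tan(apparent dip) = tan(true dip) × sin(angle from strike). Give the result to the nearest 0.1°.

The strike is 350° and the section trends 310°; the acute angle between them is β = 40°.
tan(apparent dip) = tan 65° · sin 40° = 1.3785
α = arctan(1.3785) = 54.04°

54.0°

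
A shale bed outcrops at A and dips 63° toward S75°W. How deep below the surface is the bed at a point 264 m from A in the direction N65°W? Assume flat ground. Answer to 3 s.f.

397 m

The hole lies 40° from the dip direction, so the down-dip offset is 264 × cos 40° = 202.24 m.
Depth = down-dip offset × tan(dip) = 202.24 × tan 63° = 202.24 × 1.9626
Depth = 396.91 m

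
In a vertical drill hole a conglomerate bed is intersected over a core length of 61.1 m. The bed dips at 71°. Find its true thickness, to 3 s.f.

19.9 m

True thickness t = h · cos(dip) = 61.1 × cos 71°
t = 61.1 × 0.3256 = 19.892 m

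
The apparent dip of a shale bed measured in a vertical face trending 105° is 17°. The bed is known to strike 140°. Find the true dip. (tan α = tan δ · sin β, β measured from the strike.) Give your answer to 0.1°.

β = acute angle between strike 140° and section 105° = 35°.
tan δ = tan α / sin β = tan 17° / sin 35° = 0.3057 / 0.5736 = 0.5330
true dip = arctan 0.5330 = 28.06°

28.1°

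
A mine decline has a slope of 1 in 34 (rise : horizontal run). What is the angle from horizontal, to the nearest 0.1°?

1.7°

tan θ = 1/34 = 0.0294
θ = arctan(0.0294) = 1.68°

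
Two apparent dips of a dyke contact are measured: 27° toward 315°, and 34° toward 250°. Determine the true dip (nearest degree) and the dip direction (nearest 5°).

true dip 36°, dip direction 270°

Each apparent-dip line lies in the plane. As unit vectors (x east, y north, z up), v₁ plunges 27°→315° and v₂ plunges 34°→250°.
Cross product v₁ × v₂ gives the pole to the plane: n ∝ (-0.481, 0.001, 0.669).
tan δ = √(n_x²+n_y²)/n_z = 0.481/0.669, so δ = 35.7°.
Dip direction = atan2(-0.481, 0.001) = 270° (azimuth of n's horizontal projection).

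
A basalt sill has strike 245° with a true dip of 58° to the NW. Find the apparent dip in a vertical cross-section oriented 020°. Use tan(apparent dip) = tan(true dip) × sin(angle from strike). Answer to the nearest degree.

49°

The section lies 45° from the strike.
tan(apparent dip) = tan 58° · sin 45° = 1.1316
α = arctan(1.1316) = 48.53°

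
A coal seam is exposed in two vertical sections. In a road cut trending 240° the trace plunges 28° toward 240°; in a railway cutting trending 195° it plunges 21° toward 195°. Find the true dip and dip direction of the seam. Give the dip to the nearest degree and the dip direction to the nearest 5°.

true dip 28°, dip direction 240°

Represent each trace as a vector plunging at its apparent dip toward its trend (east-north-up frame): v₁ = (-0.765, -0.441, -0.469), v₂ = (-0.242, -0.902, -0.358).
Cross product v₁ × v₂ gives the pole to the plane: n ∝ (-0.265, -0.161, 0.583).
True dip = arccos(n_z / |n|) = arccos(0.8829) = 28.0°.
The horizontal component of n points toward azimuth atan2(n_x, n_y) = 239°, the dip direction.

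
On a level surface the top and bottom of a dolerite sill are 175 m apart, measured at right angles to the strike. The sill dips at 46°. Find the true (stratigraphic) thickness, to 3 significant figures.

126 m

True thickness t = w · sin(dip) = 175 × sin 46°
t = 175 × 0.7193 = 125.884 m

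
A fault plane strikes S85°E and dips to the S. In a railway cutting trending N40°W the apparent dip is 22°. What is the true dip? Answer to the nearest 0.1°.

The section is 45° from the strike.
tan(true dip) = tan 22° / sin 45° = 0.5714
true dip = arctan 0.5714 = 29.74°

29.7°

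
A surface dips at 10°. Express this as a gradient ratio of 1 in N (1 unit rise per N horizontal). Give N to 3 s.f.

1 in 5.67

1 : N means tan θ = 1/N, so N = 1/tan 10° = 1/0.1763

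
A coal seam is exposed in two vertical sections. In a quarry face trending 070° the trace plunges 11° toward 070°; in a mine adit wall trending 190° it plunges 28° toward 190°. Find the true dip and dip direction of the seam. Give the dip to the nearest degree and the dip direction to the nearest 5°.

The two traces are lines in the plane: v₁ = (sin 70°·cos 11°, cos 70°·cos 11°, −sin 11°), v₂ = (sin 190°·cos 28°, cos 190°·cos 28°, −sin 28°).
n = v₁ × v₂ = (0.324, -0.462, 0.751) (taken with n_z > 0).
Dip δ = arctan(|n_h|/n_z) = arctan(0.564/0.751) = 36.9°.
Dip direction = azimuth of (n_x, n_y) = atan2(0.324, -0.462) = 145°.

true dip 37°, dip direction 145°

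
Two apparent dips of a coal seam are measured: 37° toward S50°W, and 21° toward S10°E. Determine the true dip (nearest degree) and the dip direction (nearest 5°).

The two traces are lines in the plane: v₁ = (sin 230°·cos 37°, cos 230°·cos 37°, −sin 37°), v₂ = (sin 170°·cos 21°, cos 170°·cos 21°, −sin 21°).
Cross product v₁ × v₂ gives the pole to the plane: n ∝ (-0.369, -0.317, 0.646).
tan δ = √(n_x²+n_y²)/n_z = 0.487/0.646, so δ = 37.0°.
Dip direction = atan2(-0.369, -0.317) = 229° (azimuth of n's horizontal projection).

true dip 37°, dip direction 230°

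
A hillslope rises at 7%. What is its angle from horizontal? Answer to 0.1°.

4.0°

tan θ = 7/100 = 0.0700
θ = arctan(0.0700) = 4.00°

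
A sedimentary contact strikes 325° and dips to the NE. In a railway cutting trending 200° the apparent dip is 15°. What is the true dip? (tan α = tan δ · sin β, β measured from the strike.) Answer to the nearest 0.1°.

18.1°

β = acute angle between strike 325° and section 200° = 55°.
tan δ = tan α / sin β = tan 15° / sin 55° = 0.2679 / 0.8192 = 0.3271
δ = arctan(0.3271) = 18.11°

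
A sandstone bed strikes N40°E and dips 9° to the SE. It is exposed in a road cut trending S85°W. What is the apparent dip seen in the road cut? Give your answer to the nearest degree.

6°

The section lies 45° from the strike.
tan α = tan 9° × sin 45° = 0.1584 × 0.7071 = 0.1120
apparent dip = arctan 0.1120 = 6.39°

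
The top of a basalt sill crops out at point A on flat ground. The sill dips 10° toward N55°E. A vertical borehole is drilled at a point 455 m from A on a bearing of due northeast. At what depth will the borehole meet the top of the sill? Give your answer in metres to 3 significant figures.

79.0 m

The hole lies 10° from the dip direction, so the down-dip offset is 455 × cos 10° = 448.09 m.
Depth = down-dip offset × tan(dip) = 448.09 × tan 10° = 448.09 × 0.1763
Depth = 79.01 m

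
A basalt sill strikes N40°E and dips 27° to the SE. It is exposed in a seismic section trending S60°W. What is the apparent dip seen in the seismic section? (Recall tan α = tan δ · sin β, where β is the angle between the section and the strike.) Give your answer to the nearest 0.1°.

9.9°

Angle between strike (N40°E) and section (S60°W): β = 20°.
tan α = tan 27° × sin 20° = 0.5095 × 0.3420 = 0.1743
α = arctan(0.1743) = 9.89°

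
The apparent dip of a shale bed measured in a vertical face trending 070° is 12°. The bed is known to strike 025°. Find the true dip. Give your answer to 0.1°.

The section is 45° from the strike.
tan(true dip) = tan 12° / sin 45° = 0.3006
true dip = arctan 0.3006 = 16.73°

16.7°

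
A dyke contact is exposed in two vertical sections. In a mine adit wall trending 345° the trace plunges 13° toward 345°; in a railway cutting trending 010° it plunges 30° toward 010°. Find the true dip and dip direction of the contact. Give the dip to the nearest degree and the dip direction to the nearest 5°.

true dip 42°, dip direction 060°

Represent each trace as a vector plunging at its apparent dip toward its trend (east-north-up frame): v₁ = (-0.252, 0.941, -0.225), v₂ = (0.150, 0.853, -0.500).
n = v₁ × v₂ = (0.279, 0.160, 0.357) (taken with n_z > 0).
True dip = arccos(n_z / |n|) = arccos(0.7429) = 42.0°.
Dip direction = azimuth of (n_x, n_y) = atan2(0.279, 0.160) = 60°.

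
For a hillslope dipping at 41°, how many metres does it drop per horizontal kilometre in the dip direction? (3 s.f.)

869 m

drop per km = 1000 × tan 41° = 1000 × 0.8693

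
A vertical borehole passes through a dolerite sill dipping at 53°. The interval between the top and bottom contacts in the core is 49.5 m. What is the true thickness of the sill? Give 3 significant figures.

True thickness t = h · cos(dip) = 49.5 × cos 53°
t = 49.5 × 0.6018 = 29.790 m

29.8 m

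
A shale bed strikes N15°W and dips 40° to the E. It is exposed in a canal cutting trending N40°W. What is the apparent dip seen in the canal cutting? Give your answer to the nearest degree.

The section lies 25° from the strike.
tan(apparent dip) = tan 40° · sin 25° = 0.3546
apparent dip = arctan 0.3546 = 19.53°

20°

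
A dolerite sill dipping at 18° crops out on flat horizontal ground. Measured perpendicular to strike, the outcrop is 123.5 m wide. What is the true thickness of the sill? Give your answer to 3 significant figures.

38.2 m

True thickness t = w · sin(dip) = 123.5 × sin 18°
t = 123.5 × 0.3090 = 38.164 m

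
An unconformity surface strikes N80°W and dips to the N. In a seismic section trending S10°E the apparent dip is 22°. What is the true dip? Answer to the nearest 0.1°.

β = acute angle between strike N80°W and section S10°E = 70°.
tan(true dip) = tan 22° / sin 70° = 0.4300
δ = arctan(0.4300) = 23.27°

23.3°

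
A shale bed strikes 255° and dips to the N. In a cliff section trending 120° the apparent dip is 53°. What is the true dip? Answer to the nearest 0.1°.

β = acute angle between strike 255° and section 120° = 45°.
tan(true dip) = tan 53° / sin 45° = 1.8767
δ = arctan(1.8767) = 61.95°

61.9°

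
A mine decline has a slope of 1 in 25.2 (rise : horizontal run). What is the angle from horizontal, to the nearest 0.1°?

2.3°

tan θ = 1/25.2 = 0.0397
θ = arctan(0.0397) = 2.27°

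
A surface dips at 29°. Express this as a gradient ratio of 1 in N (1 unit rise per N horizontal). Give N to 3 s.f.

1 in 1.80

1 : N means tan θ = 1/N, so N = 1/tan 29° = 1/0.5543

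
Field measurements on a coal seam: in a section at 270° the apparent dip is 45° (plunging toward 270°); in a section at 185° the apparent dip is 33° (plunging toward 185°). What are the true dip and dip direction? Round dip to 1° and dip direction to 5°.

The two traces are lines in the plane: v₁ = (sin 270°·cos 45°, cos 270°·cos 45°, −sin 45°), v₂ = (sin 185°·cos 33°, cos 185°·cos 33°, −sin 33°).
The plane normal is n = v₁ × v₂ ∝ (-0.591, -0.333, 0.591).
tan δ = √(n_x²+n_y²)/n_z = 0.678/0.591, so δ = 48.9°.
The horizontal component of n points toward azimuth atan2(n_x, n_y) = 241°, the dip direction.

true dip 49°, dip direction 240°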